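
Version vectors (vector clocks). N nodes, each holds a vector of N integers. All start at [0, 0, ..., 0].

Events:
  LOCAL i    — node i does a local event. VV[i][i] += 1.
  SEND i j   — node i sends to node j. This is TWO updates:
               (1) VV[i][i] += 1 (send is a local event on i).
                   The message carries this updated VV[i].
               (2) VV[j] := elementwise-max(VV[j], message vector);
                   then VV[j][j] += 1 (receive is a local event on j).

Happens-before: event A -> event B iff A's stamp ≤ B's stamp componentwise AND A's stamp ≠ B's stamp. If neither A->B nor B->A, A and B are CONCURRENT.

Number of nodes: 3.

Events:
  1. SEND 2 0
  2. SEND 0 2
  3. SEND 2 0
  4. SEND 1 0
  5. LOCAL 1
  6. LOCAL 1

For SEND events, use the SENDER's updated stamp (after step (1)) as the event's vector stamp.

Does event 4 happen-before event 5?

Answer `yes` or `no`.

Initial: VV[0]=[0, 0, 0]
Initial: VV[1]=[0, 0, 0]
Initial: VV[2]=[0, 0, 0]
Event 1: SEND 2->0: VV[2][2]++ -> VV[2]=[0, 0, 1], msg_vec=[0, 0, 1]; VV[0]=max(VV[0],msg_vec) then VV[0][0]++ -> VV[0]=[1, 0, 1]
Event 2: SEND 0->2: VV[0][0]++ -> VV[0]=[2, 0, 1], msg_vec=[2, 0, 1]; VV[2]=max(VV[2],msg_vec) then VV[2][2]++ -> VV[2]=[2, 0, 2]
Event 3: SEND 2->0: VV[2][2]++ -> VV[2]=[2, 0, 3], msg_vec=[2, 0, 3]; VV[0]=max(VV[0],msg_vec) then VV[0][0]++ -> VV[0]=[3, 0, 3]
Event 4: SEND 1->0: VV[1][1]++ -> VV[1]=[0, 1, 0], msg_vec=[0, 1, 0]; VV[0]=max(VV[0],msg_vec) then VV[0][0]++ -> VV[0]=[4, 1, 3]
Event 5: LOCAL 1: VV[1][1]++ -> VV[1]=[0, 2, 0]
Event 6: LOCAL 1: VV[1][1]++ -> VV[1]=[0, 3, 0]
Event 4 stamp: [0, 1, 0]
Event 5 stamp: [0, 2, 0]
[0, 1, 0] <= [0, 2, 0]? True. Equal? False. Happens-before: True

Answer: yes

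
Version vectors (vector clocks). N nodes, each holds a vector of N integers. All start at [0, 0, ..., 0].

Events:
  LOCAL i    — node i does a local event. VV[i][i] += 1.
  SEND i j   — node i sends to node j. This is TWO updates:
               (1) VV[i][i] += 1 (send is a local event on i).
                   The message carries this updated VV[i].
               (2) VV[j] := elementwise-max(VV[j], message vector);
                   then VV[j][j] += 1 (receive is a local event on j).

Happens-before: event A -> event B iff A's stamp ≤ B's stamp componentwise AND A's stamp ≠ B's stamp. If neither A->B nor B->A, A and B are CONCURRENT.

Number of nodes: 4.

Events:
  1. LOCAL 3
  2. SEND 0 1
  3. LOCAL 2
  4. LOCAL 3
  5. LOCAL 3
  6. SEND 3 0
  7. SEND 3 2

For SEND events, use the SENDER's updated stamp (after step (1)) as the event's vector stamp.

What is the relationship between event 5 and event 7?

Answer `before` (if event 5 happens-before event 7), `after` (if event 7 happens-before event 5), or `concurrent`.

Initial: VV[0]=[0, 0, 0, 0]
Initial: VV[1]=[0, 0, 0, 0]
Initial: VV[2]=[0, 0, 0, 0]
Initial: VV[3]=[0, 0, 0, 0]
Event 1: LOCAL 3: VV[3][3]++ -> VV[3]=[0, 0, 0, 1]
Event 2: SEND 0->1: VV[0][0]++ -> VV[0]=[1, 0, 0, 0], msg_vec=[1, 0, 0, 0]; VV[1]=max(VV[1],msg_vec) then VV[1][1]++ -> VV[1]=[1, 1, 0, 0]
Event 3: LOCAL 2: VV[2][2]++ -> VV[2]=[0, 0, 1, 0]
Event 4: LOCAL 3: VV[3][3]++ -> VV[3]=[0, 0, 0, 2]
Event 5: LOCAL 3: VV[3][3]++ -> VV[3]=[0, 0, 0, 3]
Event 6: SEND 3->0: VV[3][3]++ -> VV[3]=[0, 0, 0, 4], msg_vec=[0, 0, 0, 4]; VV[0]=max(VV[0],msg_vec) then VV[0][0]++ -> VV[0]=[2, 0, 0, 4]
Event 7: SEND 3->2: VV[3][3]++ -> VV[3]=[0, 0, 0, 5], msg_vec=[0, 0, 0, 5]; VV[2]=max(VV[2],msg_vec) then VV[2][2]++ -> VV[2]=[0, 0, 2, 5]
Event 5 stamp: [0, 0, 0, 3]
Event 7 stamp: [0, 0, 0, 5]
[0, 0, 0, 3] <= [0, 0, 0, 5]? True
[0, 0, 0, 5] <= [0, 0, 0, 3]? False
Relation: before

Answer: before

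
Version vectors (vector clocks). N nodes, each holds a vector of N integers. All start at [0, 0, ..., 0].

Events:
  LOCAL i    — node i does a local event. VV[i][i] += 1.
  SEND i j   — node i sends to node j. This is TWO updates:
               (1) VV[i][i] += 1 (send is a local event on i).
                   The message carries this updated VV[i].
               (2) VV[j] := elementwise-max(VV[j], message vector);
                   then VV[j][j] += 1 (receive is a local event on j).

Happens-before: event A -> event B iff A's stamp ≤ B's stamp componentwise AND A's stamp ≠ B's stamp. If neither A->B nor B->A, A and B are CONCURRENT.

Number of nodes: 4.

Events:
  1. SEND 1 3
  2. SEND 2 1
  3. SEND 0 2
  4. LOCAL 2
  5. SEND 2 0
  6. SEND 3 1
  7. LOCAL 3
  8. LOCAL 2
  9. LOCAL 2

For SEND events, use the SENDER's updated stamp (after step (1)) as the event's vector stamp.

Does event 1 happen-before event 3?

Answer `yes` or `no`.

Answer: no

Derivation:
Initial: VV[0]=[0, 0, 0, 0]
Initial: VV[1]=[0, 0, 0, 0]
Initial: VV[2]=[0, 0, 0, 0]
Initial: VV[3]=[0, 0, 0, 0]
Event 1: SEND 1->3: VV[1][1]++ -> VV[1]=[0, 1, 0, 0], msg_vec=[0, 1, 0, 0]; VV[3]=max(VV[3],msg_vec) then VV[3][3]++ -> VV[3]=[0, 1, 0, 1]
Event 2: SEND 2->1: VV[2][2]++ -> VV[2]=[0, 0, 1, 0], msg_vec=[0, 0, 1, 0]; VV[1]=max(VV[1],msg_vec) then VV[1][1]++ -> VV[1]=[0, 2, 1, 0]
Event 3: SEND 0->2: VV[0][0]++ -> VV[0]=[1, 0, 0, 0], msg_vec=[1, 0, 0, 0]; VV[2]=max(VV[2],msg_vec) then VV[2][2]++ -> VV[2]=[1, 0, 2, 0]
Event 4: LOCAL 2: VV[2][2]++ -> VV[2]=[1, 0, 3, 0]
Event 5: SEND 2->0: VV[2][2]++ -> VV[2]=[1, 0, 4, 0], msg_vec=[1, 0, 4, 0]; VV[0]=max(VV[0],msg_vec) then VV[0][0]++ -> VV[0]=[2, 0, 4, 0]
Event 6: SEND 3->1: VV[3][3]++ -> VV[3]=[0, 1, 0, 2], msg_vec=[0, 1, 0, 2]; VV[1]=max(VV[1],msg_vec) then VV[1][1]++ -> VV[1]=[0, 3, 1, 2]
Event 7: LOCAL 3: VV[3][3]++ -> VV[3]=[0, 1, 0, 3]
Event 8: LOCAL 2: VV[2][2]++ -> VV[2]=[1, 0, 5, 0]
Event 9: LOCAL 2: VV[2][2]++ -> VV[2]=[1, 0, 6, 0]
Event 1 stamp: [0, 1, 0, 0]
Event 3 stamp: [1, 0, 0, 0]
[0, 1, 0, 0] <= [1, 0, 0, 0]? False. Equal? False. Happens-before: False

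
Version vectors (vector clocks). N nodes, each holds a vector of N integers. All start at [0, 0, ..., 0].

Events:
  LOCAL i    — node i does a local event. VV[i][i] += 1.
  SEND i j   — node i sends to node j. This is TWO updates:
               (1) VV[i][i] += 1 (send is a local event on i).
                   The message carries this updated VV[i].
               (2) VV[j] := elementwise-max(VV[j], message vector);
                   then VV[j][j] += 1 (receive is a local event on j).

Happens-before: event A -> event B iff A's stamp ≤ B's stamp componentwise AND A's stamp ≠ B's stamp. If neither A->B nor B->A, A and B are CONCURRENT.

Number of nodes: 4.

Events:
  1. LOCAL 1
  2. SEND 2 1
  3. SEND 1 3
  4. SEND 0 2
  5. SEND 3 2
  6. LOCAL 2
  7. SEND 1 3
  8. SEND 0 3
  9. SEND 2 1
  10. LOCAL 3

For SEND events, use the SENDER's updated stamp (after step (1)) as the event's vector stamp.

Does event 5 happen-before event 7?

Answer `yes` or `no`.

Answer: no

Derivation:
Initial: VV[0]=[0, 0, 0, 0]
Initial: VV[1]=[0, 0, 0, 0]
Initial: VV[2]=[0, 0, 0, 0]
Initial: VV[3]=[0, 0, 0, 0]
Event 1: LOCAL 1: VV[1][1]++ -> VV[1]=[0, 1, 0, 0]
Event 2: SEND 2->1: VV[2][2]++ -> VV[2]=[0, 0, 1, 0], msg_vec=[0, 0, 1, 0]; VV[1]=max(VV[1],msg_vec) then VV[1][1]++ -> VV[1]=[0, 2, 1, 0]
Event 3: SEND 1->3: VV[1][1]++ -> VV[1]=[0, 3, 1, 0], msg_vec=[0, 3, 1, 0]; VV[3]=max(VV[3],msg_vec) then VV[3][3]++ -> VV[3]=[0, 3, 1, 1]
Event 4: SEND 0->2: VV[0][0]++ -> VV[0]=[1, 0, 0, 0], msg_vec=[1, 0, 0, 0]; VV[2]=max(VV[2],msg_vec) then VV[2][2]++ -> VV[2]=[1, 0, 2, 0]
Event 5: SEND 3->2: VV[3][3]++ -> VV[3]=[0, 3, 1, 2], msg_vec=[0, 3, 1, 2]; VV[2]=max(VV[2],msg_vec) then VV[2][2]++ -> VV[2]=[1, 3, 3, 2]
Event 6: LOCAL 2: VV[2][2]++ -> VV[2]=[1, 3, 4, 2]
Event 7: SEND 1->3: VV[1][1]++ -> VV[1]=[0, 4, 1, 0], msg_vec=[0, 4, 1, 0]; VV[3]=max(VV[3],msg_vec) then VV[3][3]++ -> VV[3]=[0, 4, 1, 3]
Event 8: SEND 0->3: VV[0][0]++ -> VV[0]=[2, 0, 0, 0], msg_vec=[2, 0, 0, 0]; VV[3]=max(VV[3],msg_vec) then VV[3][3]++ -> VV[3]=[2, 4, 1, 4]
Event 9: SEND 2->1: VV[2][2]++ -> VV[2]=[1, 3, 5, 2], msg_vec=[1, 3, 5, 2]; VV[1]=max(VV[1],msg_vec) then VV[1][1]++ -> VV[1]=[1, 5, 5, 2]
Event 10: LOCAL 3: VV[3][3]++ -> VV[3]=[2, 4, 1, 5]
Event 5 stamp: [0, 3, 1, 2]
Event 7 stamp: [0, 4, 1, 0]
[0, 3, 1, 2] <= [0, 4, 1, 0]? False. Equal? False. Happens-before: False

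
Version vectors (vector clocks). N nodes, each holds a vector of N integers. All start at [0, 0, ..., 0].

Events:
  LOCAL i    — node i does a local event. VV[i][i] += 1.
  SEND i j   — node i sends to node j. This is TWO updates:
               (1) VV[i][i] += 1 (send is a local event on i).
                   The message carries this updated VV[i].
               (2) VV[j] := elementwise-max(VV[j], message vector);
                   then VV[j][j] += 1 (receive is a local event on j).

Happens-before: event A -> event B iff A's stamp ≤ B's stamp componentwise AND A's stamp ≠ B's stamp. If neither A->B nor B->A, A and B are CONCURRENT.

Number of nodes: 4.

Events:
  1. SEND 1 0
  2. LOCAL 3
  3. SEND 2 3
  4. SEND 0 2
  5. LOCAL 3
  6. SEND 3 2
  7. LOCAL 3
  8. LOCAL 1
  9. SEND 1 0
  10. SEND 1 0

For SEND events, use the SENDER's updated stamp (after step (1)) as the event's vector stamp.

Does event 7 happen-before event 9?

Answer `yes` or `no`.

Answer: no

Derivation:
Initial: VV[0]=[0, 0, 0, 0]
Initial: VV[1]=[0, 0, 0, 0]
Initial: VV[2]=[0, 0, 0, 0]
Initial: VV[3]=[0, 0, 0, 0]
Event 1: SEND 1->0: VV[1][1]++ -> VV[1]=[0, 1, 0, 0], msg_vec=[0, 1, 0, 0]; VV[0]=max(VV[0],msg_vec) then VV[0][0]++ -> VV[0]=[1, 1, 0, 0]
Event 2: LOCAL 3: VV[3][3]++ -> VV[3]=[0, 0, 0, 1]
Event 3: SEND 2->3: VV[2][2]++ -> VV[2]=[0, 0, 1, 0], msg_vec=[0, 0, 1, 0]; VV[3]=max(VV[3],msg_vec) then VV[3][3]++ -> VV[3]=[0, 0, 1, 2]
Event 4: SEND 0->2: VV[0][0]++ -> VV[0]=[2, 1, 0, 0], msg_vec=[2, 1, 0, 0]; VV[2]=max(VV[2],msg_vec) then VV[2][2]++ -> VV[2]=[2, 1, 2, 0]
Event 5: LOCAL 3: VV[3][3]++ -> VV[3]=[0, 0, 1, 3]
Event 6: SEND 3->2: VV[3][3]++ -> VV[3]=[0, 0, 1, 4], msg_vec=[0, 0, 1, 4]; VV[2]=max(VV[2],msg_vec) then VV[2][2]++ -> VV[2]=[2, 1, 3, 4]
Event 7: LOCAL 3: VV[3][3]++ -> VV[3]=[0, 0, 1, 5]
Event 8: LOCAL 1: VV[1][1]++ -> VV[1]=[0, 2, 0, 0]
Event 9: SEND 1->0: VV[1][1]++ -> VV[1]=[0, 3, 0, 0], msg_vec=[0, 3, 0, 0]; VV[0]=max(VV[0],msg_vec) then VV[0][0]++ -> VV[0]=[3, 3, 0, 0]
Event 10: SEND 1->0: VV[1][1]++ -> VV[1]=[0, 4, 0, 0], msg_vec=[0, 4, 0, 0]; VV[0]=max(VV[0],msg_vec) then VV[0][0]++ -> VV[0]=[4, 4, 0, 0]
Event 7 stamp: [0, 0, 1, 5]
Event 9 stamp: [0, 3, 0, 0]
[0, 0, 1, 5] <= [0, 3, 0, 0]? False. Equal? False. Happens-before: False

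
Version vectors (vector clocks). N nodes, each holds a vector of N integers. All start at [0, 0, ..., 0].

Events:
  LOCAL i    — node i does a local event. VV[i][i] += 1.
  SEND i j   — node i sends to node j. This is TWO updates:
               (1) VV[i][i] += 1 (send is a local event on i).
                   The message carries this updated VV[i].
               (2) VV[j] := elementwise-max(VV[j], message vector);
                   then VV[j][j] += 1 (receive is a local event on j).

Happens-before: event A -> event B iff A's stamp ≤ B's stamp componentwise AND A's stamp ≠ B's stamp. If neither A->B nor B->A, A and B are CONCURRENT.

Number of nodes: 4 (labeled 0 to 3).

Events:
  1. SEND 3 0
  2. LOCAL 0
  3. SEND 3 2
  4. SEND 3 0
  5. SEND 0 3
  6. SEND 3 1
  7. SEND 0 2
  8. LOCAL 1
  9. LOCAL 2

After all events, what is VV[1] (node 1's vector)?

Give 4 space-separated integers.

Initial: VV[0]=[0, 0, 0, 0]
Initial: VV[1]=[0, 0, 0, 0]
Initial: VV[2]=[0, 0, 0, 0]
Initial: VV[3]=[0, 0, 0, 0]
Event 1: SEND 3->0: VV[3][3]++ -> VV[3]=[0, 0, 0, 1], msg_vec=[0, 0, 0, 1]; VV[0]=max(VV[0],msg_vec) then VV[0][0]++ -> VV[0]=[1, 0, 0, 1]
Event 2: LOCAL 0: VV[0][0]++ -> VV[0]=[2, 0, 0, 1]
Event 3: SEND 3->2: VV[3][3]++ -> VV[3]=[0, 0, 0, 2], msg_vec=[0, 0, 0, 2]; VV[2]=max(VV[2],msg_vec) then VV[2][2]++ -> VV[2]=[0, 0, 1, 2]
Event 4: SEND 3->0: VV[3][3]++ -> VV[3]=[0, 0, 0, 3], msg_vec=[0, 0, 0, 3]; VV[0]=max(VV[0],msg_vec) then VV[0][0]++ -> VV[0]=[3, 0, 0, 3]
Event 5: SEND 0->3: VV[0][0]++ -> VV[0]=[4, 0, 0, 3], msg_vec=[4, 0, 0, 3]; VV[3]=max(VV[3],msg_vec) then VV[3][3]++ -> VV[3]=[4, 0, 0, 4]
Event 6: SEND 3->1: VV[3][3]++ -> VV[3]=[4, 0, 0, 5], msg_vec=[4, 0, 0, 5]; VV[1]=max(VV[1],msg_vec) then VV[1][1]++ -> VV[1]=[4, 1, 0, 5]
Event 7: SEND 0->2: VV[0][0]++ -> VV[0]=[5, 0, 0, 3], msg_vec=[5, 0, 0, 3]; VV[2]=max(VV[2],msg_vec) then VV[2][2]++ -> VV[2]=[5, 0, 2, 3]
Event 8: LOCAL 1: VV[1][1]++ -> VV[1]=[4, 2, 0, 5]
Event 9: LOCAL 2: VV[2][2]++ -> VV[2]=[5, 0, 3, 3]
Final vectors: VV[0]=[5, 0, 0, 3]; VV[1]=[4, 2, 0, 5]; VV[2]=[5, 0, 3, 3]; VV[3]=[4, 0, 0, 5]

Answer: 4 2 0 5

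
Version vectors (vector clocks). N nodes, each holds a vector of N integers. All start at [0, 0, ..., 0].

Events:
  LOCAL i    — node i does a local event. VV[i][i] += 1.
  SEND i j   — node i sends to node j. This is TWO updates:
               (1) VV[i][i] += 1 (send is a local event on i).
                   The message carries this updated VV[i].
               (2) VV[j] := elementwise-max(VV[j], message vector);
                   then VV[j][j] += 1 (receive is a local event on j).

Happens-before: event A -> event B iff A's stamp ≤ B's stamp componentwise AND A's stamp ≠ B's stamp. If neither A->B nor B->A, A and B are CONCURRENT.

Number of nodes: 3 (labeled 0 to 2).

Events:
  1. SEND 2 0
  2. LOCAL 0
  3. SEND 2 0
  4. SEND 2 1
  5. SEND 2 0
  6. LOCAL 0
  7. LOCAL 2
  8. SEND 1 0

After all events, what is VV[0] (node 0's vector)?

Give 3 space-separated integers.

Initial: VV[0]=[0, 0, 0]
Initial: VV[1]=[0, 0, 0]
Initial: VV[2]=[0, 0, 0]
Event 1: SEND 2->0: VV[2][2]++ -> VV[2]=[0, 0, 1], msg_vec=[0, 0, 1]; VV[0]=max(VV[0],msg_vec) then VV[0][0]++ -> VV[0]=[1, 0, 1]
Event 2: LOCAL 0: VV[0][0]++ -> VV[0]=[2, 0, 1]
Event 3: SEND 2->0: VV[2][2]++ -> VV[2]=[0, 0, 2], msg_vec=[0, 0, 2]; VV[0]=max(VV[0],msg_vec) then VV[0][0]++ -> VV[0]=[3, 0, 2]
Event 4: SEND 2->1: VV[2][2]++ -> VV[2]=[0, 0, 3], msg_vec=[0, 0, 3]; VV[1]=max(VV[1],msg_vec) then VV[1][1]++ -> VV[1]=[0, 1, 3]
Event 5: SEND 2->0: VV[2][2]++ -> VV[2]=[0, 0, 4], msg_vec=[0, 0, 4]; VV[0]=max(VV[0],msg_vec) then VV[0][0]++ -> VV[0]=[4, 0, 4]
Event 6: LOCAL 0: VV[0][0]++ -> VV[0]=[5, 0, 4]
Event 7: LOCAL 2: VV[2][2]++ -> VV[2]=[0, 0, 5]
Event 8: SEND 1->0: VV[1][1]++ -> VV[1]=[0, 2, 3], msg_vec=[0, 2, 3]; VV[0]=max(VV[0],msg_vec) then VV[0][0]++ -> VV[0]=[6, 2, 4]
Final vectors: VV[0]=[6, 2, 4]; VV[1]=[0, 2, 3]; VV[2]=[0, 0, 5]

Answer: 6 2 4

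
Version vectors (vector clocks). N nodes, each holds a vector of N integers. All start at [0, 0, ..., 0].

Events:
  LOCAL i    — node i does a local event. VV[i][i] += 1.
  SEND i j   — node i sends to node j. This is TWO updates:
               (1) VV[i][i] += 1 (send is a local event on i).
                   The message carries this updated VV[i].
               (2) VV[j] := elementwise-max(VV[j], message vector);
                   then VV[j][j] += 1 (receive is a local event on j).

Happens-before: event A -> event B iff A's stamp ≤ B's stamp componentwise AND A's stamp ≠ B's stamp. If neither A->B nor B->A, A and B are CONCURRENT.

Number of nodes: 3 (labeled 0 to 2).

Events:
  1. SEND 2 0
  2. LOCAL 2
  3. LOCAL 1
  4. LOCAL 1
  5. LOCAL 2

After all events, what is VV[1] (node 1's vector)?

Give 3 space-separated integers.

Initial: VV[0]=[0, 0, 0]
Initial: VV[1]=[0, 0, 0]
Initial: VV[2]=[0, 0, 0]
Event 1: SEND 2->0: VV[2][2]++ -> VV[2]=[0, 0, 1], msg_vec=[0, 0, 1]; VV[0]=max(VV[0],msg_vec) then VV[0][0]++ -> VV[0]=[1, 0, 1]
Event 2: LOCAL 2: VV[2][2]++ -> VV[2]=[0, 0, 2]
Event 3: LOCAL 1: VV[1][1]++ -> VV[1]=[0, 1, 0]
Event 4: LOCAL 1: VV[1][1]++ -> VV[1]=[0, 2, 0]
Event 5: LOCAL 2: VV[2][2]++ -> VV[2]=[0, 0, 3]
Final vectors: VV[0]=[1, 0, 1]; VV[1]=[0, 2, 0]; VV[2]=[0, 0, 3]

Answer: 0 2 0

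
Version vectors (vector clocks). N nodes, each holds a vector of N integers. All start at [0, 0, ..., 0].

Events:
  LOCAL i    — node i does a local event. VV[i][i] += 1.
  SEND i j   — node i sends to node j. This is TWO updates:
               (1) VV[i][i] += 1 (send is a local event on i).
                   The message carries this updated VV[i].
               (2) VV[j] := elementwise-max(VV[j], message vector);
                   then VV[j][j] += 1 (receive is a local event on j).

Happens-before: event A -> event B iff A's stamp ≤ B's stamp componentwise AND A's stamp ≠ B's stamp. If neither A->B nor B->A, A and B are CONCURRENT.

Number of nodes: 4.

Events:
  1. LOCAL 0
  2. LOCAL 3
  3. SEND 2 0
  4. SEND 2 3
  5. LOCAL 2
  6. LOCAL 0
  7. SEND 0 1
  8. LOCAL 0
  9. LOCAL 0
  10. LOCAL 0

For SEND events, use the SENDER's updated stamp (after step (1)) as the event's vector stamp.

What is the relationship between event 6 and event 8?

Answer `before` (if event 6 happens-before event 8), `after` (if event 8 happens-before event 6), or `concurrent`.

Answer: before

Derivation:
Initial: VV[0]=[0, 0, 0, 0]
Initial: VV[1]=[0, 0, 0, 0]
Initial: VV[2]=[0, 0, 0, 0]
Initial: VV[3]=[0, 0, 0, 0]
Event 1: LOCAL 0: VV[0][0]++ -> VV[0]=[1, 0, 0, 0]
Event 2: LOCAL 3: VV[3][3]++ -> VV[3]=[0, 0, 0, 1]
Event 3: SEND 2->0: VV[2][2]++ -> VV[2]=[0, 0, 1, 0], msg_vec=[0, 0, 1, 0]; VV[0]=max(VV[0],msg_vec) then VV[0][0]++ -> VV[0]=[2, 0, 1, 0]
Event 4: SEND 2->3: VV[2][2]++ -> VV[2]=[0, 0, 2, 0], msg_vec=[0, 0, 2, 0]; VV[3]=max(VV[3],msg_vec) then VV[3][3]++ -> VV[3]=[0, 0, 2, 2]
Event 5: LOCAL 2: VV[2][2]++ -> VV[2]=[0, 0, 3, 0]
Event 6: LOCAL 0: VV[0][0]++ -> VV[0]=[3, 0, 1, 0]
Event 7: SEND 0->1: VV[0][0]++ -> VV[0]=[4, 0, 1, 0], msg_vec=[4, 0, 1, 0]; VV[1]=max(VV[1],msg_vec) then VV[1][1]++ -> VV[1]=[4, 1, 1, 0]
Event 8: LOCAL 0: VV[0][0]++ -> VV[0]=[5, 0, 1, 0]
Event 9: LOCAL 0: VV[0][0]++ -> VV[0]=[6, 0, 1, 0]
Event 10: LOCAL 0: VV[0][0]++ -> VV[0]=[7, 0, 1, 0]
Event 6 stamp: [3, 0, 1, 0]
Event 8 stamp: [5, 0, 1, 0]
[3, 0, 1, 0] <= [5, 0, 1, 0]? True
[5, 0, 1, 0] <= [3, 0, 1, 0]? False
Relation: before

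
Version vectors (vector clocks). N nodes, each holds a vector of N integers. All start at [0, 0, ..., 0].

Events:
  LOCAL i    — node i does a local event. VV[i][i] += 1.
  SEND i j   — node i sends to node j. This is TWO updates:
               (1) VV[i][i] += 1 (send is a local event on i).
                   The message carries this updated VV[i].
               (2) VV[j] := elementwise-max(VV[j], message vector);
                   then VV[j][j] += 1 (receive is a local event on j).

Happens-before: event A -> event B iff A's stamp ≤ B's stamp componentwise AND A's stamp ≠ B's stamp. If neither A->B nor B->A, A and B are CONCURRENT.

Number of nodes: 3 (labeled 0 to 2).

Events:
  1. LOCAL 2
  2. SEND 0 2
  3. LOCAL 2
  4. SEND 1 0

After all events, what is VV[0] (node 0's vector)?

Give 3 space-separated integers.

Initial: VV[0]=[0, 0, 0]
Initial: VV[1]=[0, 0, 0]
Initial: VV[2]=[0, 0, 0]
Event 1: LOCAL 2: VV[2][2]++ -> VV[2]=[0, 0, 1]
Event 2: SEND 0->2: VV[0][0]++ -> VV[0]=[1, 0, 0], msg_vec=[1, 0, 0]; VV[2]=max(VV[2],msg_vec) then VV[2][2]++ -> VV[2]=[1, 0, 2]
Event 3: LOCAL 2: VV[2][2]++ -> VV[2]=[1, 0, 3]
Event 4: SEND 1->0: VV[1][1]++ -> VV[1]=[0, 1, 0], msg_vec=[0, 1, 0]; VV[0]=max(VV[0],msg_vec) then VV[0][0]++ -> VV[0]=[2, 1, 0]
Final vectors: VV[0]=[2, 1, 0]; VV[1]=[0, 1, 0]; VV[2]=[1, 0, 3]

Answer: 2 1 0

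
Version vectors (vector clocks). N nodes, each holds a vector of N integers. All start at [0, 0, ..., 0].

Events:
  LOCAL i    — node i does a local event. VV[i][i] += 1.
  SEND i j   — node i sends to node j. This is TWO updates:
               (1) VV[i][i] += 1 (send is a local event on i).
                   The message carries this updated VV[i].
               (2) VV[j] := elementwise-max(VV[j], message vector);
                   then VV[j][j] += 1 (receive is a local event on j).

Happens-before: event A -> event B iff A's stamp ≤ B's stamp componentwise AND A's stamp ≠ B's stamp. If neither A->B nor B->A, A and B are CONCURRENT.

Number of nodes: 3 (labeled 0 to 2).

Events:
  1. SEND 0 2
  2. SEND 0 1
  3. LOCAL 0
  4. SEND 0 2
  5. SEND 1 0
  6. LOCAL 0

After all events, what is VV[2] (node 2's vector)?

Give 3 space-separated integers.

Initial: VV[0]=[0, 0, 0]
Initial: VV[1]=[0, 0, 0]
Initial: VV[2]=[0, 0, 0]
Event 1: SEND 0->2: VV[0][0]++ -> VV[0]=[1, 0, 0], msg_vec=[1, 0, 0]; VV[2]=max(VV[2],msg_vec) then VV[2][2]++ -> VV[2]=[1, 0, 1]
Event 2: SEND 0->1: VV[0][0]++ -> VV[0]=[2, 0, 0], msg_vec=[2, 0, 0]; VV[1]=max(VV[1],msg_vec) then VV[1][1]++ -> VV[1]=[2, 1, 0]
Event 3: LOCAL 0: VV[0][0]++ -> VV[0]=[3, 0, 0]
Event 4: SEND 0->2: VV[0][0]++ -> VV[0]=[4, 0, 0], msg_vec=[4, 0, 0]; VV[2]=max(VV[2],msg_vec) then VV[2][2]++ -> VV[2]=[4, 0, 2]
Event 5: SEND 1->0: VV[1][1]++ -> VV[1]=[2, 2, 0], msg_vec=[2, 2, 0]; VV[0]=max(VV[0],msg_vec) then VV[0][0]++ -> VV[0]=[5, 2, 0]
Event 6: LOCAL 0: VV[0][0]++ -> VV[0]=[6, 2, 0]
Final vectors: VV[0]=[6, 2, 0]; VV[1]=[2, 2, 0]; VV[2]=[4, 0, 2]

Answer: 4 0 2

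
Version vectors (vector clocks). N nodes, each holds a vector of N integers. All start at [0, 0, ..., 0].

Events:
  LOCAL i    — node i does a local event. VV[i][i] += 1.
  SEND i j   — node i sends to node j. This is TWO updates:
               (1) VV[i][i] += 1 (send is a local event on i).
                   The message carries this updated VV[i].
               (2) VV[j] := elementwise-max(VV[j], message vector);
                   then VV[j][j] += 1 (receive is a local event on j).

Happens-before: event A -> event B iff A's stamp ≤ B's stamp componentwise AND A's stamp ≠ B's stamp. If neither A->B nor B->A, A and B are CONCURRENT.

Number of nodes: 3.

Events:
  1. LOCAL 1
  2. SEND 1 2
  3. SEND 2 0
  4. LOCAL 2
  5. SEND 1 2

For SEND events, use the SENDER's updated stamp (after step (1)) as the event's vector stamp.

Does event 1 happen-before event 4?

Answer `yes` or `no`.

Initial: VV[0]=[0, 0, 0]
Initial: VV[1]=[0, 0, 0]
Initial: VV[2]=[0, 0, 0]
Event 1: LOCAL 1: VV[1][1]++ -> VV[1]=[0, 1, 0]
Event 2: SEND 1->2: VV[1][1]++ -> VV[1]=[0, 2, 0], msg_vec=[0, 2, 0]; VV[2]=max(VV[2],msg_vec) then VV[2][2]++ -> VV[2]=[0, 2, 1]
Event 3: SEND 2->0: VV[2][2]++ -> VV[2]=[0, 2, 2], msg_vec=[0, 2, 2]; VV[0]=max(VV[0],msg_vec) then VV[0][0]++ -> VV[0]=[1, 2, 2]
Event 4: LOCAL 2: VV[2][2]++ -> VV[2]=[0, 2, 3]
Event 5: SEND 1->2: VV[1][1]++ -> VV[1]=[0, 3, 0], msg_vec=[0, 3, 0]; VV[2]=max(VV[2],msg_vec) then VV[2][2]++ -> VV[2]=[0, 3, 4]
Event 1 stamp: [0, 1, 0]
Event 4 stamp: [0, 2, 3]
[0, 1, 0] <= [0, 2, 3]? True. Equal? False. Happens-before: True

Answer: yes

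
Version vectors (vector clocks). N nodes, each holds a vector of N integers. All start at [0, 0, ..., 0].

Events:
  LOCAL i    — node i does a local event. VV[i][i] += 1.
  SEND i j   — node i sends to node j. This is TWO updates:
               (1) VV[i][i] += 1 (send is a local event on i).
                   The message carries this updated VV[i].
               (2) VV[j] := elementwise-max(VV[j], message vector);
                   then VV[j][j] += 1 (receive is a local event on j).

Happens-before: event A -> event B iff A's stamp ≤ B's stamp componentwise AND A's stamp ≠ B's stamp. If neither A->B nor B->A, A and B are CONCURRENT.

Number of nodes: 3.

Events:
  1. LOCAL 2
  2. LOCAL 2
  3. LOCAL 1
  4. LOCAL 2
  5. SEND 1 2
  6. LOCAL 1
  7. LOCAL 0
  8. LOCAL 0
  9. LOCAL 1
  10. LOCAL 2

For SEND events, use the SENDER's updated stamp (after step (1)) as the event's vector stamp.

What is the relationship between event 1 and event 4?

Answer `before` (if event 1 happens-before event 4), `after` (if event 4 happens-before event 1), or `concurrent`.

Answer: before

Derivation:
Initial: VV[0]=[0, 0, 0]
Initial: VV[1]=[0, 0, 0]
Initial: VV[2]=[0, 0, 0]
Event 1: LOCAL 2: VV[2][2]++ -> VV[2]=[0, 0, 1]
Event 2: LOCAL 2: VV[2][2]++ -> VV[2]=[0, 0, 2]
Event 3: LOCAL 1: VV[1][1]++ -> VV[1]=[0, 1, 0]
Event 4: LOCAL 2: VV[2][2]++ -> VV[2]=[0, 0, 3]
Event 5: SEND 1->2: VV[1][1]++ -> VV[1]=[0, 2, 0], msg_vec=[0, 2, 0]; VV[2]=max(VV[2],msg_vec) then VV[2][2]++ -> VV[2]=[0, 2, 4]
Event 6: LOCAL 1: VV[1][1]++ -> VV[1]=[0, 3, 0]
Event 7: LOCAL 0: VV[0][0]++ -> VV[0]=[1, 0, 0]
Event 8: LOCAL 0: VV[0][0]++ -> VV[0]=[2, 0, 0]
Event 9: LOCAL 1: VV[1][1]++ -> VV[1]=[0, 4, 0]
Event 10: LOCAL 2: VV[2][2]++ -> VV[2]=[0, 2, 5]
Event 1 stamp: [0, 0, 1]
Event 4 stamp: [0, 0, 3]
[0, 0, 1] <= [0, 0, 3]? True
[0, 0, 3] <= [0, 0, 1]? False
Relation: before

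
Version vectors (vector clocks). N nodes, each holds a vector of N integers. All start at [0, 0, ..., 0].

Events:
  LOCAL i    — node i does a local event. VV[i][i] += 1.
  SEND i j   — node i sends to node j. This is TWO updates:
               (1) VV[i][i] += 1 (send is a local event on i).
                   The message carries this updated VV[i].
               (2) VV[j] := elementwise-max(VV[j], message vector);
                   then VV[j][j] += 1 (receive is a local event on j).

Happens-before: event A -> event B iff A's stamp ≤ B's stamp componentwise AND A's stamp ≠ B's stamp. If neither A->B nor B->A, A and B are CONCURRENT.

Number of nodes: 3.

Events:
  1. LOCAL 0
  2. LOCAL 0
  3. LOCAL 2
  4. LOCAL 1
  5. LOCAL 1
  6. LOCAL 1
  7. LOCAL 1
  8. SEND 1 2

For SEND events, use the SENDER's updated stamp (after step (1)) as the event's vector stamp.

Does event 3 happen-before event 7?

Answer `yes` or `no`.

Answer: no

Derivation:
Initial: VV[0]=[0, 0, 0]
Initial: VV[1]=[0, 0, 0]
Initial: VV[2]=[0, 0, 0]
Event 1: LOCAL 0: VV[0][0]++ -> VV[0]=[1, 0, 0]
Event 2: LOCAL 0: VV[0][0]++ -> VV[0]=[2, 0, 0]
Event 3: LOCAL 2: VV[2][2]++ -> VV[2]=[0, 0, 1]
Event 4: LOCAL 1: VV[1][1]++ -> VV[1]=[0, 1, 0]
Event 5: LOCAL 1: VV[1][1]++ -> VV[1]=[0, 2, 0]
Event 6: LOCAL 1: VV[1][1]++ -> VV[1]=[0, 3, 0]
Event 7: LOCAL 1: VV[1][1]++ -> VV[1]=[0, 4, 0]
Event 8: SEND 1->2: VV[1][1]++ -> VV[1]=[0, 5, 0], msg_vec=[0, 5, 0]; VV[2]=max(VV[2],msg_vec) then VV[2][2]++ -> VV[2]=[0, 5, 2]
Event 3 stamp: [0, 0, 1]
Event 7 stamp: [0, 4, 0]
[0, 0, 1] <= [0, 4, 0]? False. Equal? False. Happens-before: False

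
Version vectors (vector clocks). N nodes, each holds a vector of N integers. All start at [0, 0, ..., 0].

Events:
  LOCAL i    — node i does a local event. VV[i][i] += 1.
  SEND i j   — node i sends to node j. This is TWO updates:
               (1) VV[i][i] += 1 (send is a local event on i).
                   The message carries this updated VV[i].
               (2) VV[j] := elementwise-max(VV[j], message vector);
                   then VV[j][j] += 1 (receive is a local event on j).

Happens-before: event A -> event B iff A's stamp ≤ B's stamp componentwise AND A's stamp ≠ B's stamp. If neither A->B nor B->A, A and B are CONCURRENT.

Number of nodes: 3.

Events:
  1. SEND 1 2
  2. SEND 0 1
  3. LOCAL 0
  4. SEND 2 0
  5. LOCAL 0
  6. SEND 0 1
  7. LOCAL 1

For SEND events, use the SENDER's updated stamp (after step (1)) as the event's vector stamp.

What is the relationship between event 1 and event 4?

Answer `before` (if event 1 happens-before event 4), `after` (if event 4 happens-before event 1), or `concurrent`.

Initial: VV[0]=[0, 0, 0]
Initial: VV[1]=[0, 0, 0]
Initial: VV[2]=[0, 0, 0]
Event 1: SEND 1->2: VV[1][1]++ -> VV[1]=[0, 1, 0], msg_vec=[0, 1, 0]; VV[2]=max(VV[2],msg_vec) then VV[2][2]++ -> VV[2]=[0, 1, 1]
Event 2: SEND 0->1: VV[0][0]++ -> VV[0]=[1, 0, 0], msg_vec=[1, 0, 0]; VV[1]=max(VV[1],msg_vec) then VV[1][1]++ -> VV[1]=[1, 2, 0]
Event 3: LOCAL 0: VV[0][0]++ -> VV[0]=[2, 0, 0]
Event 4: SEND 2->0: VV[2][2]++ -> VV[2]=[0, 1, 2], msg_vec=[0, 1, 2]; VV[0]=max(VV[0],msg_vec) then VV[0][0]++ -> VV[0]=[3, 1, 2]
Event 5: LOCAL 0: VV[0][0]++ -> VV[0]=[4, 1, 2]
Event 6: SEND 0->1: VV[0][0]++ -> VV[0]=[5, 1, 2], msg_vec=[5, 1, 2]; VV[1]=max(VV[1],msg_vec) then VV[1][1]++ -> VV[1]=[5, 3, 2]
Event 7: LOCAL 1: VV[1][1]++ -> VV[1]=[5, 4, 2]
Event 1 stamp: [0, 1, 0]
Event 4 stamp: [0, 1, 2]
[0, 1, 0] <= [0, 1, 2]? True
[0, 1, 2] <= [0, 1, 0]? False
Relation: before

Answer: before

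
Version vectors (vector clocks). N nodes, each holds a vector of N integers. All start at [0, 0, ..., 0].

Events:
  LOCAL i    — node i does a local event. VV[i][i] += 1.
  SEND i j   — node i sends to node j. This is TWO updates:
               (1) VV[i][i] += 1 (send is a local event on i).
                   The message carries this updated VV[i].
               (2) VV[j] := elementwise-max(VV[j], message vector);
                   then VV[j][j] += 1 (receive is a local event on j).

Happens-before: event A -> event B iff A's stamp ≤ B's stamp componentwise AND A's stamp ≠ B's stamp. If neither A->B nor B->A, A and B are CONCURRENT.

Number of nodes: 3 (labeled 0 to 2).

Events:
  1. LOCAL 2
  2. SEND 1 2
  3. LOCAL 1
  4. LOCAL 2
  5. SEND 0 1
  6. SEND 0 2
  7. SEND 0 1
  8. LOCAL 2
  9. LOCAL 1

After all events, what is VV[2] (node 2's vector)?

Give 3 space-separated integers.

Initial: VV[0]=[0, 0, 0]
Initial: VV[1]=[0, 0, 0]
Initial: VV[2]=[0, 0, 0]
Event 1: LOCAL 2: VV[2][2]++ -> VV[2]=[0, 0, 1]
Event 2: SEND 1->2: VV[1][1]++ -> VV[1]=[0, 1, 0], msg_vec=[0, 1, 0]; VV[2]=max(VV[2],msg_vec) then VV[2][2]++ -> VV[2]=[0, 1, 2]
Event 3: LOCAL 1: VV[1][1]++ -> VV[1]=[0, 2, 0]
Event 4: LOCAL 2: VV[2][2]++ -> VV[2]=[0, 1, 3]
Event 5: SEND 0->1: VV[0][0]++ -> VV[0]=[1, 0, 0], msg_vec=[1, 0, 0]; VV[1]=max(VV[1],msg_vec) then VV[1][1]++ -> VV[1]=[1, 3, 0]
Event 6: SEND 0->2: VV[0][0]++ -> VV[0]=[2, 0, 0], msg_vec=[2, 0, 0]; VV[2]=max(VV[2],msg_vec) then VV[2][2]++ -> VV[2]=[2, 1, 4]
Event 7: SEND 0->1: VV[0][0]++ -> VV[0]=[3, 0, 0], msg_vec=[3, 0, 0]; VV[1]=max(VV[1],msg_vec) then VV[1][1]++ -> VV[1]=[3, 4, 0]
Event 8: LOCAL 2: VV[2][2]++ -> VV[2]=[2, 1, 5]
Event 9: LOCAL 1: VV[1][1]++ -> VV[1]=[3, 5, 0]
Final vectors: VV[0]=[3, 0, 0]; VV[1]=[3, 5, 0]; VV[2]=[2, 1, 5]

Answer: 2 1 5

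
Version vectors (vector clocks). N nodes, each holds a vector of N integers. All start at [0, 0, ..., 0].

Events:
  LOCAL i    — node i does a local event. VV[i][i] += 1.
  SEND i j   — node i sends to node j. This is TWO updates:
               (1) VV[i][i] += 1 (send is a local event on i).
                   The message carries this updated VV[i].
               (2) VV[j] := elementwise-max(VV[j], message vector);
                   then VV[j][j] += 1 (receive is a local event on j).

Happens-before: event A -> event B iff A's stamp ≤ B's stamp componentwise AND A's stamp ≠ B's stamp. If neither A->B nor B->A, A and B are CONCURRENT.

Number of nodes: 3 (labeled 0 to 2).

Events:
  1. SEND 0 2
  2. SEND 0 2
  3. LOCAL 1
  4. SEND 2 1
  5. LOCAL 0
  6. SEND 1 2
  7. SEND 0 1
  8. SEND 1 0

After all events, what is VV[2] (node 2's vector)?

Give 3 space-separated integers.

Answer: 2 3 4

Derivation:
Initial: VV[0]=[0, 0, 0]
Initial: VV[1]=[0, 0, 0]
Initial: VV[2]=[0, 0, 0]
Event 1: SEND 0->2: VV[0][0]++ -> VV[0]=[1, 0, 0], msg_vec=[1, 0, 0]; VV[2]=max(VV[2],msg_vec) then VV[2][2]++ -> VV[2]=[1, 0, 1]
Event 2: SEND 0->2: VV[0][0]++ -> VV[0]=[2, 0, 0], msg_vec=[2, 0, 0]; VV[2]=max(VV[2],msg_vec) then VV[2][2]++ -> VV[2]=[2, 0, 2]
Event 3: LOCAL 1: VV[1][1]++ -> VV[1]=[0, 1, 0]
Event 4: SEND 2->1: VV[2][2]++ -> VV[2]=[2, 0, 3], msg_vec=[2, 0, 3]; VV[1]=max(VV[1],msg_vec) then VV[1][1]++ -> VV[1]=[2, 2, 3]
Event 5: LOCAL 0: VV[0][0]++ -> VV[0]=[3, 0, 0]
Event 6: SEND 1->2: VV[1][1]++ -> VV[1]=[2, 3, 3], msg_vec=[2, 3, 3]; VV[2]=max(VV[2],msg_vec) then VV[2][2]++ -> VV[2]=[2, 3, 4]
Event 7: SEND 0->1: VV[0][0]++ -> VV[0]=[4, 0, 0], msg_vec=[4, 0, 0]; VV[1]=max(VV[1],msg_vec) then VV[1][1]++ -> VV[1]=[4, 4, 3]
Event 8: SEND 1->0: VV[1][1]++ -> VV[1]=[4, 5, 3], msg_vec=[4, 5, 3]; VV[0]=max(VV[0],msg_vec) then VV[0][0]++ -> VV[0]=[5, 5, 3]
Final vectors: VV[0]=[5, 5, 3]; VV[1]=[4, 5, 3]; VV[2]=[2, 3, 4]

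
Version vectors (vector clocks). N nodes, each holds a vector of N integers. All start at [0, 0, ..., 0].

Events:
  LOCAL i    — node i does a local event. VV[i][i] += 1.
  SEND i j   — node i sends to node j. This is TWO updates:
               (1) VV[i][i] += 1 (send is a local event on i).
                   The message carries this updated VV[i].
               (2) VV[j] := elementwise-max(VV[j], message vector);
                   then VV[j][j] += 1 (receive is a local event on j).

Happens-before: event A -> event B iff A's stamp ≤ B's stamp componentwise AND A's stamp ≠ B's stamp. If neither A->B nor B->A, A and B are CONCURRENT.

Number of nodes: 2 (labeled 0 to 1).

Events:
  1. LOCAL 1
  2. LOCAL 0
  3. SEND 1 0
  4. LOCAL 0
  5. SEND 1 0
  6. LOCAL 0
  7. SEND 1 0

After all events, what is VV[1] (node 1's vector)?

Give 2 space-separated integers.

Initial: VV[0]=[0, 0]
Initial: VV[1]=[0, 0]
Event 1: LOCAL 1: VV[1][1]++ -> VV[1]=[0, 1]
Event 2: LOCAL 0: VV[0][0]++ -> VV[0]=[1, 0]
Event 3: SEND 1->0: VV[1][1]++ -> VV[1]=[0, 2], msg_vec=[0, 2]; VV[0]=max(VV[0],msg_vec) then VV[0][0]++ -> VV[0]=[2, 2]
Event 4: LOCAL 0: VV[0][0]++ -> VV[0]=[3, 2]
Event 5: SEND 1->0: VV[1][1]++ -> VV[1]=[0, 3], msg_vec=[0, 3]; VV[0]=max(VV[0],msg_vec) then VV[0][0]++ -> VV[0]=[4, 3]
Event 6: LOCAL 0: VV[0][0]++ -> VV[0]=[5, 3]
Event 7: SEND 1->0: VV[1][1]++ -> VV[1]=[0, 4], msg_vec=[0, 4]; VV[0]=max(VV[0],msg_vec) then VV[0][0]++ -> VV[0]=[6, 4]
Final vectors: VV[0]=[6, 4]; VV[1]=[0, 4]

Answer: 0 4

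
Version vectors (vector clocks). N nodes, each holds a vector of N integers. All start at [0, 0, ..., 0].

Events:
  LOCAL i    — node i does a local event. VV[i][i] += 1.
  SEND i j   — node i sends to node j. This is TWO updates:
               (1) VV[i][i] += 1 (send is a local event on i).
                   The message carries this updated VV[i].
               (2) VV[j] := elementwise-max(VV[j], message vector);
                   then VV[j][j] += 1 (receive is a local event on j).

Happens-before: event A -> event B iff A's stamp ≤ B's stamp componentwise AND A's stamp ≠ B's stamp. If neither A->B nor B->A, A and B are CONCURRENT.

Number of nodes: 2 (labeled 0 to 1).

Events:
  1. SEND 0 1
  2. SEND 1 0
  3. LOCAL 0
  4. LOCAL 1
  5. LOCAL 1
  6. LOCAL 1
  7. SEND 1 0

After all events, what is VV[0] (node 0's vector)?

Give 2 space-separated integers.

Answer: 4 6

Derivation:
Initial: VV[0]=[0, 0]
Initial: VV[1]=[0, 0]
Event 1: SEND 0->1: VV[0][0]++ -> VV[0]=[1, 0], msg_vec=[1, 0]; VV[1]=max(VV[1],msg_vec) then VV[1][1]++ -> VV[1]=[1, 1]
Event 2: SEND 1->0: VV[1][1]++ -> VV[1]=[1, 2], msg_vec=[1, 2]; VV[0]=max(VV[0],msg_vec) then VV[0][0]++ -> VV[0]=[2, 2]
Event 3: LOCAL 0: VV[0][0]++ -> VV[0]=[3, 2]
Event 4: LOCAL 1: VV[1][1]++ -> VV[1]=[1, 3]
Event 5: LOCAL 1: VV[1][1]++ -> VV[1]=[1, 4]
Event 6: LOCAL 1: VV[1][1]++ -> VV[1]=[1, 5]
Event 7: SEND 1->0: VV[1][1]++ -> VV[1]=[1, 6], msg_vec=[1, 6]; VV[0]=max(VV[0],msg_vec) then VV[0][0]++ -> VV[0]=[4, 6]
Final vectors: VV[0]=[4, 6]; VV[1]=[1, 6]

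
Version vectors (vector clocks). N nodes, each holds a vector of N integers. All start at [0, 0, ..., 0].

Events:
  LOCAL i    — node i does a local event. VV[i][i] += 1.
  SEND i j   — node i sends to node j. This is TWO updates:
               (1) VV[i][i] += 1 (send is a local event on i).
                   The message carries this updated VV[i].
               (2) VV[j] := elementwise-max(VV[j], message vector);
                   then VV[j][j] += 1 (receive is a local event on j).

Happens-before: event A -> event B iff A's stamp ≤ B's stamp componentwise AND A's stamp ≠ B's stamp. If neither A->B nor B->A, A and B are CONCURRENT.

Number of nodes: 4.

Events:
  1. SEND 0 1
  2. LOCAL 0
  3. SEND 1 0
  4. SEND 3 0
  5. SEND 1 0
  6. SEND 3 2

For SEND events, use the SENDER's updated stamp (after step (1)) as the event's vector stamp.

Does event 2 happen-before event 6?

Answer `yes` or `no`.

Answer: no

Derivation:
Initial: VV[0]=[0, 0, 0, 0]
Initial: VV[1]=[0, 0, 0, 0]
Initial: VV[2]=[0, 0, 0, 0]
Initial: VV[3]=[0, 0, 0, 0]
Event 1: SEND 0->1: VV[0][0]++ -> VV[0]=[1, 0, 0, 0], msg_vec=[1, 0, 0, 0]; VV[1]=max(VV[1],msg_vec) then VV[1][1]++ -> VV[1]=[1, 1, 0, 0]
Event 2: LOCAL 0: VV[0][0]++ -> VV[0]=[2, 0, 0, 0]
Event 3: SEND 1->0: VV[1][1]++ -> VV[1]=[1, 2, 0, 0], msg_vec=[1, 2, 0, 0]; VV[0]=max(VV[0],msg_vec) then VV[0][0]++ -> VV[0]=[3, 2, 0, 0]
Event 4: SEND 3->0: VV[3][3]++ -> VV[3]=[0, 0, 0, 1], msg_vec=[0, 0, 0, 1]; VV[0]=max(VV[0],msg_vec) then VV[0][0]++ -> VV[0]=[4, 2, 0, 1]
Event 5: SEND 1->0: VV[1][1]++ -> VV[1]=[1, 3, 0, 0], msg_vec=[1, 3, 0, 0]; VV[0]=max(VV[0],msg_vec) then VV[0][0]++ -> VV[0]=[5, 3, 0, 1]
Event 6: SEND 3->2: VV[3][3]++ -> VV[3]=[0, 0, 0, 2], msg_vec=[0, 0, 0, 2]; VV[2]=max(VV[2],msg_vec) then VV[2][2]++ -> VV[2]=[0, 0, 1, 2]
Event 2 stamp: [2, 0, 0, 0]
Event 6 stamp: [0, 0, 0, 2]
[2, 0, 0, 0] <= [0, 0, 0, 2]? False. Equal? False. Happens-before: False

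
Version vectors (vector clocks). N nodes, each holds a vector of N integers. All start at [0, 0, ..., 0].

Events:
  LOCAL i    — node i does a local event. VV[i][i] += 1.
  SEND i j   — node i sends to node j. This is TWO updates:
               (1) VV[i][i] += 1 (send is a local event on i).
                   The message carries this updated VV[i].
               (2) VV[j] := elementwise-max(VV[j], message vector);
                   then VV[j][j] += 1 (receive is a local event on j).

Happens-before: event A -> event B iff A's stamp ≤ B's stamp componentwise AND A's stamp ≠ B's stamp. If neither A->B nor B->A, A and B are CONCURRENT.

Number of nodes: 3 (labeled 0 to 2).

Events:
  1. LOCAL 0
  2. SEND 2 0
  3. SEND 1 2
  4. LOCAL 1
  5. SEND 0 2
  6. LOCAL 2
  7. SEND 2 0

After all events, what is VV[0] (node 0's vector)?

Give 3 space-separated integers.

Answer: 4 1 5

Derivation:
Initial: VV[0]=[0, 0, 0]
Initial: VV[1]=[0, 0, 0]
Initial: VV[2]=[0, 0, 0]
Event 1: LOCAL 0: VV[0][0]++ -> VV[0]=[1, 0, 0]
Event 2: SEND 2->0: VV[2][2]++ -> VV[2]=[0, 0, 1], msg_vec=[0, 0, 1]; VV[0]=max(VV[0],msg_vec) then VV[0][0]++ -> VV[0]=[2, 0, 1]
Event 3: SEND 1->2: VV[1][1]++ -> VV[1]=[0, 1, 0], msg_vec=[0, 1, 0]; VV[2]=max(VV[2],msg_vec) then VV[2][2]++ -> VV[2]=[0, 1, 2]
Event 4: LOCAL 1: VV[1][1]++ -> VV[1]=[0, 2, 0]
Event 5: SEND 0->2: VV[0][0]++ -> VV[0]=[3, 0, 1], msg_vec=[3, 0, 1]; VV[2]=max(VV[2],msg_vec) then VV[2][2]++ -> VV[2]=[3, 1, 3]
Event 6: LOCAL 2: VV[2][2]++ -> VV[2]=[3, 1, 4]
Event 7: SEND 2->0: VV[2][2]++ -> VV[2]=[3, 1, 5], msg_vec=[3, 1, 5]; VV[0]=max(VV[0],msg_vec) then VV[0][0]++ -> VV[0]=[4, 1, 5]
Final vectors: VV[0]=[4, 1, 5]; VV[1]=[0, 2, 0]; VV[2]=[3, 1, 5]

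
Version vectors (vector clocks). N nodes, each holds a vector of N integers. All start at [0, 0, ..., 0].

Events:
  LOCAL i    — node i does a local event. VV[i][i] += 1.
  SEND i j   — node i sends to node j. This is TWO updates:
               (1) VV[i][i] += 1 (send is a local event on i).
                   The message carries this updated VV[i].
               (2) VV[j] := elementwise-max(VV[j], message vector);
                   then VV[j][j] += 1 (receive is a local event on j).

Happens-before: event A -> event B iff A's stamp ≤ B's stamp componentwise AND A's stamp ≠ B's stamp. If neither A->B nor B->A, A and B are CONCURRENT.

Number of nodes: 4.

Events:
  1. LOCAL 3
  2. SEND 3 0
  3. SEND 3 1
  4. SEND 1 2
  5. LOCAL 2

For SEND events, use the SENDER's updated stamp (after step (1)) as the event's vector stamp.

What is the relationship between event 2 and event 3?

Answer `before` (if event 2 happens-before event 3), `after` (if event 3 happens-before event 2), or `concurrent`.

Answer: before

Derivation:
Initial: VV[0]=[0, 0, 0, 0]
Initial: VV[1]=[0, 0, 0, 0]
Initial: VV[2]=[0, 0, 0, 0]
Initial: VV[3]=[0, 0, 0, 0]
Event 1: LOCAL 3: VV[3][3]++ -> VV[3]=[0, 0, 0, 1]
Event 2: SEND 3->0: VV[3][3]++ -> VV[3]=[0, 0, 0, 2], msg_vec=[0, 0, 0, 2]; VV[0]=max(VV[0],msg_vec) then VV[0][0]++ -> VV[0]=[1, 0, 0, 2]
Event 3: SEND 3->1: VV[3][3]++ -> VV[3]=[0, 0, 0, 3], msg_vec=[0, 0, 0, 3]; VV[1]=max(VV[1],msg_vec) then VV[1][1]++ -> VV[1]=[0, 1, 0, 3]
Event 4: SEND 1->2: VV[1][1]++ -> VV[1]=[0, 2, 0, 3], msg_vec=[0, 2, 0, 3]; VV[2]=max(VV[2],msg_vec) then VV[2][2]++ -> VV[2]=[0, 2, 1, 3]
Event 5: LOCAL 2: VV[2][2]++ -> VV[2]=[0, 2, 2, 3]
Event 2 stamp: [0, 0, 0, 2]
Event 3 stamp: [0, 0, 0, 3]
[0, 0, 0, 2] <= [0, 0, 0, 3]? True
[0, 0, 0, 3] <= [0, 0, 0, 2]? False
Relation: before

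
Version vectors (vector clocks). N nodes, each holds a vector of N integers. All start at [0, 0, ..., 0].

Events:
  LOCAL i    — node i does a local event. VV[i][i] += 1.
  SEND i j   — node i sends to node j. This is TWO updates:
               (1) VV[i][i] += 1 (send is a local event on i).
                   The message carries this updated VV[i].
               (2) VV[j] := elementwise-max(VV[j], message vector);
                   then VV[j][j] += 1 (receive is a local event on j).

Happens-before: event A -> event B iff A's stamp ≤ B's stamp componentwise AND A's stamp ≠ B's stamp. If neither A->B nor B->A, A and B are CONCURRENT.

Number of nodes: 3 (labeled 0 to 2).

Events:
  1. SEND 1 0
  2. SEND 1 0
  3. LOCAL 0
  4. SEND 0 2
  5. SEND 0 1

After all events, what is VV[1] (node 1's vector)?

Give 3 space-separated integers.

Initial: VV[0]=[0, 0, 0]
Initial: VV[1]=[0, 0, 0]
Initial: VV[2]=[0, 0, 0]
Event 1: SEND 1->0: VV[1][1]++ -> VV[1]=[0, 1, 0], msg_vec=[0, 1, 0]; VV[0]=max(VV[0],msg_vec) then VV[0][0]++ -> VV[0]=[1, 1, 0]
Event 2: SEND 1->0: VV[1][1]++ -> VV[1]=[0, 2, 0], msg_vec=[0, 2, 0]; VV[0]=max(VV[0],msg_vec) then VV[0][0]++ -> VV[0]=[2, 2, 0]
Event 3: LOCAL 0: VV[0][0]++ -> VV[0]=[3, 2, 0]
Event 4: SEND 0->2: VV[0][0]++ -> VV[0]=[4, 2, 0], msg_vec=[4, 2, 0]; VV[2]=max(VV[2],msg_vec) then VV[2][2]++ -> VV[2]=[4, 2, 1]
Event 5: SEND 0->1: VV[0][0]++ -> VV[0]=[5, 2, 0], msg_vec=[5, 2, 0]; VV[1]=max(VV[1],msg_vec) then VV[1][1]++ -> VV[1]=[5, 3, 0]
Final vectors: VV[0]=[5, 2, 0]; VV[1]=[5, 3, 0]; VV[2]=[4, 2, 1]

Answer: 5 3 0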